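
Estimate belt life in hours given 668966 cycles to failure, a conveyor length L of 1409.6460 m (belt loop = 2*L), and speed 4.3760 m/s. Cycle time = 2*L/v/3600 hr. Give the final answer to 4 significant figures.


cycle_time = 2 * 1409.6460 / 4.3760 / 3600 = 0.178962 hr
life = 668966 * 0.178962 = 119700 hours


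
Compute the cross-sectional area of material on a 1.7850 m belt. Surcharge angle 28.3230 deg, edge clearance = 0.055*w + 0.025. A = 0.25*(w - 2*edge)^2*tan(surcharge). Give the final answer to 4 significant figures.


edge = 0.055*1.7850 + 0.025 = 0.123175 m
ew = 1.7850 - 2*0.123175 = 1.53865 m
A = 0.25 * 1.53865^2 * tan(28.3230 deg)
A = 0.3190 m^2


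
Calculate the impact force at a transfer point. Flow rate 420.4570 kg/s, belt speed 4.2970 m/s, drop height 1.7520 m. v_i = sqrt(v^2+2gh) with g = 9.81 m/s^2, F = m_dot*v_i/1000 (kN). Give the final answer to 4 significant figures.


v_i = sqrt(4.2970^2 + 2*9.81*1.7520) = 7.26901 m/s
F = 420.4570 * 7.26901 / 1000
F = 3.056 kN


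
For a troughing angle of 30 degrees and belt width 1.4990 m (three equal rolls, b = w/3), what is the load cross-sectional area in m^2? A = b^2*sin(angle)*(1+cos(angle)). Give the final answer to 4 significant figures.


b = 1.4990/3 = 0.499667 m
A = 0.499667^2 * sin(30 deg) * (1 + cos(30 deg))
A = 0.2329 m^2


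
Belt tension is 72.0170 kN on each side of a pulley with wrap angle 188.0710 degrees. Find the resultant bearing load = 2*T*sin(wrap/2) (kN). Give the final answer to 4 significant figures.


F = 2 * 72.0170 * sin(188.0710/2 deg)
F = 143.7 kN


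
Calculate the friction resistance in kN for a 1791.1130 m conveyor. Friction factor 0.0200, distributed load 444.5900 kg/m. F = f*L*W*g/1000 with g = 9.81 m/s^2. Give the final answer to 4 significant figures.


F = 0.0200 * 1791.1130 * 444.5900 * 9.81 / 1000
F = 156.2 kN


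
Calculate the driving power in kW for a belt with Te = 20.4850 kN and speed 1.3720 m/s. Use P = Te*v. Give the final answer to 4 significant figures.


P = Te * v = 20.4850 * 1.3720
P = 28.11 kW


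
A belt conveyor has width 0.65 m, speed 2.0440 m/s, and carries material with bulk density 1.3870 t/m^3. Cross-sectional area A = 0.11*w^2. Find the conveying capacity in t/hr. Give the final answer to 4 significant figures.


A = 0.11 * 0.65^2 = 0.046475 m^2
C = 0.046475 * 2.0440 * 1.3870 * 3600
C = 474.3 t/hr


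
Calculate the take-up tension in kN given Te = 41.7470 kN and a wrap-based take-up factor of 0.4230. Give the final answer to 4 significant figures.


T_tu = 41.7470 * 0.4230
T_tu = 17.66 kN


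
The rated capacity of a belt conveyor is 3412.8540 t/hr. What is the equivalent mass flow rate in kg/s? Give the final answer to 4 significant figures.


m_dot = 3412.8540 * 1000 / 3600
m_dot = 948.0 kg/s


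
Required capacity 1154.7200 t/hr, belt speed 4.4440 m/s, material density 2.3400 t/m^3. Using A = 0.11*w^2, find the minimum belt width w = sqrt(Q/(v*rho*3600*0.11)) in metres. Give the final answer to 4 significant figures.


A_req = 1154.7200 / (4.4440 * 2.3400 * 3600) = 0.030845 m^2
w = sqrt(0.030845 / 0.11)
w = 0.5295 m


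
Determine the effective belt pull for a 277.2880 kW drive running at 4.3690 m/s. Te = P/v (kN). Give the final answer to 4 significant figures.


Te = P / v = 277.2880 / 4.3690
Te = 63.47 kN


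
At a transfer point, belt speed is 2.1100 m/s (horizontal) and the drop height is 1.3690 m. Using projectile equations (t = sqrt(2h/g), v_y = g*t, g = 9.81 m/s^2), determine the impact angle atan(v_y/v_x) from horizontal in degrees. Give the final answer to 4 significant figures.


t = sqrt(2*1.3690/9.81) = 0.528302 s
v_y = 9.81 * 0.528302 = 5.18264 m/s
angle = atan(5.18264 / 2.1100) = 67.85 deg


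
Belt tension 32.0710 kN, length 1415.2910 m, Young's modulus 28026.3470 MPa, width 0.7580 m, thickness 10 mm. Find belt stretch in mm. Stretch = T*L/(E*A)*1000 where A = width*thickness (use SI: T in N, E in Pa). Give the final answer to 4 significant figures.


A = 0.7580 * 0.01 = 0.00758 m^2
Stretch = 32.0710*1000 * 1415.2910 / (28026.3470e6 * 0.00758) * 1000
Stretch = 213.7 mm


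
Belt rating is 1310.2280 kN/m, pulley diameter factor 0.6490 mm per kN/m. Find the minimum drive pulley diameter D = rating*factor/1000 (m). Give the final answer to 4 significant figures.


D = 1310.2280 * 0.6490 / 1000
D = 0.8503 m


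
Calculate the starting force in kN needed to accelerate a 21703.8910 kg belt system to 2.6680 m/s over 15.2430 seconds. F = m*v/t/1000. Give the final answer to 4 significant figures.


F = 21703.8910 * 2.6680 / 15.2430 / 1000
F = 3.799 kN


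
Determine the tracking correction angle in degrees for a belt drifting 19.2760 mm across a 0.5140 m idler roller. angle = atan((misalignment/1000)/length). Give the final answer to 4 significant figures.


misalign_m = 19.2760 / 1000 = 0.019276 m
angle = atan(0.019276 / 0.5140)
angle = 2.148 deg


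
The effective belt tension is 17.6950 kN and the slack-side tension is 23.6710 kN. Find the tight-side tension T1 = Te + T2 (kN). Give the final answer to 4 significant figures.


T1 = Te + T2 = 17.6950 + 23.6710
T1 = 41.37 kN


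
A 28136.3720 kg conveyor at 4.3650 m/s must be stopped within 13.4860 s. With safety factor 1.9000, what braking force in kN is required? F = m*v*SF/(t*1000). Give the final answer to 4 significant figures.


F = 28136.3720 * 4.3650 / 13.4860 * 1.9000 / 1000
F = 17.30 kN


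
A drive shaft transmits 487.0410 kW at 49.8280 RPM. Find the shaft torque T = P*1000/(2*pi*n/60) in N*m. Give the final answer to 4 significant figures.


omega = 2*pi*49.8280/60 = 5.21798 rad/s
T = 487.0410*1000 / 5.21798
T = 93340 N*m


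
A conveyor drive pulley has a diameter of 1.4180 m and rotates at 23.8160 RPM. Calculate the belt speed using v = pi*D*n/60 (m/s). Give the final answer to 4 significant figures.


v = pi * 1.4180 * 23.8160 / 60
v = 1.768 m/s


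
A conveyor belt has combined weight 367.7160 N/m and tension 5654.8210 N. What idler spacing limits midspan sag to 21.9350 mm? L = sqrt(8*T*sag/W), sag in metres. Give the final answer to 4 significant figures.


sag = 21.9350/1000 = 0.021935 m
L = sqrt(8 * 5654.8210 * 0.021935 / 367.7160)
L = 1.643 m


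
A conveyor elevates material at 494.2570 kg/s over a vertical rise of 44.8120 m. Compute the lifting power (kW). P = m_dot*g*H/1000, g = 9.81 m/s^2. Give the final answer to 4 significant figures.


P = 494.2570 * 9.81 * 44.8120 / 1000
P = 217.3 kW


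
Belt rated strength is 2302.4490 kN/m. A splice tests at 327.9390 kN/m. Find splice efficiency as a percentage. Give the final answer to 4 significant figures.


Eff = 327.9390 / 2302.4490 * 100
Eff = 14.24 %


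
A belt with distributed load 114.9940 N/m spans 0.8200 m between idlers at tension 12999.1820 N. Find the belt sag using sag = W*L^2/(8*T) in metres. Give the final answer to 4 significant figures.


sag = 114.9940 * 0.8200^2 / (8 * 12999.1820)
sag = 0.0007435 m


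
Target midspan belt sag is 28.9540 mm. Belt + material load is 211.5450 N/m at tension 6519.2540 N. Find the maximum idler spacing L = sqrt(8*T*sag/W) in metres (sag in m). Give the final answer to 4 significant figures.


sag = 28.9540/1000 = 0.028954 m
L = sqrt(8 * 6519.2540 * 0.028954 / 211.5450)
L = 2.672 m


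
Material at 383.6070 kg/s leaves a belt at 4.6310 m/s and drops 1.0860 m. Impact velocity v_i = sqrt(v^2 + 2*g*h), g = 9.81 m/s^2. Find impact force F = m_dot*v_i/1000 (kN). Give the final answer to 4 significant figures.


v_i = sqrt(4.6310^2 + 2*9.81*1.0860) = 6.53861 m/s
F = 383.6070 * 6.53861 / 1000
F = 2.508 kN


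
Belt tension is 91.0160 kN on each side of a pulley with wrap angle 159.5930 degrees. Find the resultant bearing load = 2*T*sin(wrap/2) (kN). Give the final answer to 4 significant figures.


F = 2 * 91.0160 * sin(159.5930/2 deg)
F = 179.2 kN


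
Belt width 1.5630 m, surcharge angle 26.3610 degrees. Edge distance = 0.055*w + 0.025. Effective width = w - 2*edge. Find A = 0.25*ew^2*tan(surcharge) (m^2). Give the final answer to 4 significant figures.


edge = 0.055*1.5630 + 0.025 = 0.110965 m
ew = 1.5630 - 2*0.110965 = 1.34107 m
A = 0.25 * 1.34107^2 * tan(26.3610 deg)
A = 0.2228 m^2


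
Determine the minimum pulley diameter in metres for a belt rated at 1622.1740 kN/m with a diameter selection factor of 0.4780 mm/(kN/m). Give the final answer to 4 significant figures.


D = 1622.1740 * 0.4780 / 1000
D = 0.7754 m


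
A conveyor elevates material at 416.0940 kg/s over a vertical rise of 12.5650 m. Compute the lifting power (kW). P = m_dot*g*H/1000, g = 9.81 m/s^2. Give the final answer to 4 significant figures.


P = 416.0940 * 9.81 * 12.5650 / 1000
P = 51.29 kW


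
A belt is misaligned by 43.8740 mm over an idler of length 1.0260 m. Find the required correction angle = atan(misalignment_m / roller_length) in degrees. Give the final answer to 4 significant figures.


misalign_m = 43.8740 / 1000 = 0.043874 m
angle = atan(0.043874 / 1.0260)
angle = 2.449 deg


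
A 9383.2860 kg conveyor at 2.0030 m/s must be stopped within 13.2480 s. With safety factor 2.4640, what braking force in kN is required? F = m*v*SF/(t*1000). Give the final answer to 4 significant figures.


F = 9383.2860 * 2.0030 / 13.2480 * 2.4640 / 1000
F = 3.496 kN


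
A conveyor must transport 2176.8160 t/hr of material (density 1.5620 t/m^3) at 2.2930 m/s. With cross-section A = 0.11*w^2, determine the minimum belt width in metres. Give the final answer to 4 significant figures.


A_req = 2176.8160 / (2.2930 * 1.5620 * 3600) = 0.168824 m^2
w = sqrt(0.168824 / 0.11)
w = 1.239 m


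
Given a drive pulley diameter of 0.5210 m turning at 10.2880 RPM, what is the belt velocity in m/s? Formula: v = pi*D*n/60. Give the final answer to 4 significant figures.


v = pi * 0.5210 * 10.2880 / 60
v = 0.2807 m/s


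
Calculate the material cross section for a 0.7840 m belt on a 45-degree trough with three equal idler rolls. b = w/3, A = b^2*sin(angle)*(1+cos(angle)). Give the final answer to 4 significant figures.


b = 0.7840/3 = 0.261333 m
A = 0.261333^2 * sin(45 deg) * (1 + cos(45 deg))
A = 0.08244 m^2


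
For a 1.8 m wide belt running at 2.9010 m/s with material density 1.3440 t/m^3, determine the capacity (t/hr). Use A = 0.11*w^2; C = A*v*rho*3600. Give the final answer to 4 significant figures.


A = 0.11 * 1.8^2 = 0.3564 m^2
C = 0.3564 * 2.9010 * 1.3440 * 3600
C = 5003 t/hr


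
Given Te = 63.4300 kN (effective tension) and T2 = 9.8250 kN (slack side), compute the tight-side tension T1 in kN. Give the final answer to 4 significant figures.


T1 = Te + T2 = 63.4300 + 9.8250
T1 = 73.25 kN


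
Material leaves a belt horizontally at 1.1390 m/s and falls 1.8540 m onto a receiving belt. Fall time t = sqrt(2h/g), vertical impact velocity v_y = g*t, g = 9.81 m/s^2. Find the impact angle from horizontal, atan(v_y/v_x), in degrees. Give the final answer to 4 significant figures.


t = sqrt(2*1.8540/9.81) = 0.614802 s
v_y = 9.81 * 0.614802 = 6.03121 m/s
angle = atan(6.03121 / 1.1390) = 79.31 deg


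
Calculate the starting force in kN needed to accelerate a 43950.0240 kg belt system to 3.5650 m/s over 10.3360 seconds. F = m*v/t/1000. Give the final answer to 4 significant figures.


F = 43950.0240 * 3.5650 / 10.3360 / 1000
F = 15.16 kN


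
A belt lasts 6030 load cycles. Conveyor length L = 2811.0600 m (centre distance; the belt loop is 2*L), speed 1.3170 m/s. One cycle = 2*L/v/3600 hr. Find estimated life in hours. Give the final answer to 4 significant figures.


cycle_time = 2 * 2811.0600 / 1.3170 / 3600 = 1.1858 hr
life = 6030 * 1.1858 = 7150 hours


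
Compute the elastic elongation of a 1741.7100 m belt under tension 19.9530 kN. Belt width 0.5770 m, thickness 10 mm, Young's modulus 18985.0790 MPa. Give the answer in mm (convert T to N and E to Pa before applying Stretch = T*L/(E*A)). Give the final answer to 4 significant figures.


A = 0.5770 * 0.01 = 0.00577 m^2
Stretch = 19.9530*1000 * 1741.7100 / (18985.0790e6 * 0.00577) * 1000
Stretch = 317.2 mm


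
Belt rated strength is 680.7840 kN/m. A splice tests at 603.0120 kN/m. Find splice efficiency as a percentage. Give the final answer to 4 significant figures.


Eff = 603.0120 / 680.7840 * 100
Eff = 88.58 %


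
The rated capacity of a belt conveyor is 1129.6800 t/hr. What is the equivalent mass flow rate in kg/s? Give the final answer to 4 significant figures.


m_dot = 1129.6800 * 1000 / 3600
m_dot = 313.8 kg/s


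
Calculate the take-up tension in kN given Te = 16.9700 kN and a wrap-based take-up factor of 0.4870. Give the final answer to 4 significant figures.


T_tu = 16.9700 * 0.4870
T_tu = 8.264 kN


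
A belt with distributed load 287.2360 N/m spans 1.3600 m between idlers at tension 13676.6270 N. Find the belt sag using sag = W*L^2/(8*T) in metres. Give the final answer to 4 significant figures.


sag = 287.2360 * 1.3600^2 / (8 * 13676.6270)
sag = 0.004856 m


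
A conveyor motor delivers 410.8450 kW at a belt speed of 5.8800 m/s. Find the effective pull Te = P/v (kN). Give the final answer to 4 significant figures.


Te = P / v = 410.8450 / 5.8800
Te = 69.87 kN


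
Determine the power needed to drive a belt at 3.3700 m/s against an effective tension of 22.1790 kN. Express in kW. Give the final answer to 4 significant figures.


P = Te * v = 22.1790 * 3.3700
P = 74.74 kW


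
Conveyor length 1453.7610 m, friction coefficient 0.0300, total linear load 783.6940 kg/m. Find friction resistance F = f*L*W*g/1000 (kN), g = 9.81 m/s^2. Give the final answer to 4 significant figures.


F = 0.0300 * 1453.7610 * 783.6940 * 9.81 / 1000
F = 335.3 kN


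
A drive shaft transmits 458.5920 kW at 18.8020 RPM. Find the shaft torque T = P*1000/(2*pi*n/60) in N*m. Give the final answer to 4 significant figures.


omega = 2*pi*18.8020/60 = 1.96894 rad/s
T = 458.5920*1000 / 1.96894
T = 232900 N*m


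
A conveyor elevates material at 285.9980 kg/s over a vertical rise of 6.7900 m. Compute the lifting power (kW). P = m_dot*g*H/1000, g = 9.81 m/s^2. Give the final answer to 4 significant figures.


P = 285.9980 * 9.81 * 6.7900 / 1000
P = 19.05 kW


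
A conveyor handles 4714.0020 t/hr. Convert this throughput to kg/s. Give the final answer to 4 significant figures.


m_dot = 4714.0020 * 1000 / 3600
m_dot = 1309 kg/s


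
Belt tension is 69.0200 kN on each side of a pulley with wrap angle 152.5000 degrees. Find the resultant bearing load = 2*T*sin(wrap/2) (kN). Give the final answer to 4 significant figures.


F = 2 * 69.0200 * sin(152.5000/2 deg)
F = 134.1 kN


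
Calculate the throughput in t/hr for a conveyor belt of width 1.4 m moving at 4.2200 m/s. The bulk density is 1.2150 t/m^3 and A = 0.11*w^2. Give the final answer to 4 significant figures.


A = 0.11 * 1.4^2 = 0.2156 m^2
C = 0.2156 * 4.2200 * 1.2150 * 3600
C = 3980 t/hr


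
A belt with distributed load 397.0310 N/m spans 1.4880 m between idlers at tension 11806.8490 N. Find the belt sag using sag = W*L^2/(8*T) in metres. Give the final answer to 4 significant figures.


sag = 397.0310 * 1.4880^2 / (8 * 11806.8490)
sag = 0.009307 m


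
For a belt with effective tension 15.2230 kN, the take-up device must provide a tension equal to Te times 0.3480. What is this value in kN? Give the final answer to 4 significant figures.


T_tu = 15.2230 * 0.3480
T_tu = 5.298 kN


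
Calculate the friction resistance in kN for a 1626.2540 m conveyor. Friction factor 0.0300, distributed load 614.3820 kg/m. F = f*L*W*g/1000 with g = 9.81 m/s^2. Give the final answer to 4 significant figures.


F = 0.0300 * 1626.2540 * 614.3820 * 9.81 / 1000
F = 294.0 kN


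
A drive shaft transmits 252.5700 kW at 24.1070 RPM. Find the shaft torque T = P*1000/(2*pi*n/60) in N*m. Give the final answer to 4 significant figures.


omega = 2*pi*24.1070/60 = 2.52448 rad/s
T = 252.5700*1000 / 2.52448
T = 100000 N*m


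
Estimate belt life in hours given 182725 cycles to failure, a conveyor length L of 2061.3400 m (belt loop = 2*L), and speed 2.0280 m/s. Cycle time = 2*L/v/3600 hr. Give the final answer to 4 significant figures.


cycle_time = 2 * 2061.3400 / 2.0280 / 3600 = 0.564689 hr
life = 182725 * 0.564689 = 103200 hours


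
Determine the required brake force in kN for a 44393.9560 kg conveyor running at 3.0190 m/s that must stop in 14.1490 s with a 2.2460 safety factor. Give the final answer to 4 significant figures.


F = 44393.9560 * 3.0190 / 14.1490 * 2.2460 / 1000
F = 21.28 kN


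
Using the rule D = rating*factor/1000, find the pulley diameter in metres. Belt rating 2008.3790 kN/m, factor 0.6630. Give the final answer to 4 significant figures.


D = 2008.3790 * 0.6630 / 1000
D = 1.332 m


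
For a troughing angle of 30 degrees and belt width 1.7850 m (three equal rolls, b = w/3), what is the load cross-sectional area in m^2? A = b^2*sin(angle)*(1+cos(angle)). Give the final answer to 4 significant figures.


b = 1.7850/3 = 0.595 m
A = 0.595^2 * sin(30 deg) * (1 + cos(30 deg))
A = 0.3303 m^2


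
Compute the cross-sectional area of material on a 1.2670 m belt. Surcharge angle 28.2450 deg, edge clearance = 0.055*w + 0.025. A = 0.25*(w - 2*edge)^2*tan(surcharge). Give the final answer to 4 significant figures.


edge = 0.055*1.2670 + 0.025 = 0.094685 m
ew = 1.2670 - 2*0.094685 = 1.07763 m
A = 0.25 * 1.07763^2 * tan(28.2450 deg)
A = 0.1560 m^2


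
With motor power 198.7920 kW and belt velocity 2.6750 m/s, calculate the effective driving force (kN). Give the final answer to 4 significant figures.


Te = P / v = 198.7920 / 2.6750
Te = 74.31 kN


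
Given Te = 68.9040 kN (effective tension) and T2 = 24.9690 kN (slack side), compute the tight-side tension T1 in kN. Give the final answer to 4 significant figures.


T1 = Te + T2 = 68.9040 + 24.9690
T1 = 93.87 kN


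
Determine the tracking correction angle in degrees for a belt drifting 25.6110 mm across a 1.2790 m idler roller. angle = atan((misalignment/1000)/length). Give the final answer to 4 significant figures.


misalign_m = 25.6110 / 1000 = 0.025611 m
angle = atan(0.025611 / 1.2790)
angle = 1.147 deg


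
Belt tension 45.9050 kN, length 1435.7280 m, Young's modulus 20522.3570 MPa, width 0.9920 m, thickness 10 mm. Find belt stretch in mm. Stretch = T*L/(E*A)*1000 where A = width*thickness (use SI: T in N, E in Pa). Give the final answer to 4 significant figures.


A = 0.9920 * 0.01 = 0.00992 m^2
Stretch = 45.9050*1000 * 1435.7280 / (20522.3570e6 * 0.00992) * 1000
Stretch = 323.7 mm


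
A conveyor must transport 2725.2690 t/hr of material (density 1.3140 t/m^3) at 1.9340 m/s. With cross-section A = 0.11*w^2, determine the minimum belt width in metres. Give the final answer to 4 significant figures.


A_req = 2725.2690 / (1.9340 * 1.3140 * 3600) = 0.297889 m^2
w = sqrt(0.297889 / 0.11)
w = 1.646 m


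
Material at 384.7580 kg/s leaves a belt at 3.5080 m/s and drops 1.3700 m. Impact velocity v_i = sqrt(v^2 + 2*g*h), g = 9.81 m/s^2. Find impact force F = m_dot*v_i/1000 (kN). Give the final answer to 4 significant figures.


v_i = sqrt(3.5080^2 + 2*9.81*1.3700) = 6.25983 m/s
F = 384.7580 * 6.25983 / 1000
F = 2.409 kN


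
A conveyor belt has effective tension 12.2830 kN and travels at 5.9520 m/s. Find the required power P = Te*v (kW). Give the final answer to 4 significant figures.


P = Te * v = 12.2830 * 5.9520
P = 73.11 kW


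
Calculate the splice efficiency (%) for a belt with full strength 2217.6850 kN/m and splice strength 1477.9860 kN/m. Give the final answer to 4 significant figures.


Eff = 1477.9860 / 2217.6850 * 100
Eff = 66.65 %


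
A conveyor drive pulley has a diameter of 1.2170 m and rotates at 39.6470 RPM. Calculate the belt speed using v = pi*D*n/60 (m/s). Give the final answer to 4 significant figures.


v = pi * 1.2170 * 39.6470 / 60
v = 2.526 m/s


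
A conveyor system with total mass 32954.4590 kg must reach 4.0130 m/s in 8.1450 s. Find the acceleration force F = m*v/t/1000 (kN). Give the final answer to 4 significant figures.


F = 32954.4590 * 4.0130 / 8.1450 / 1000
F = 16.24 kN


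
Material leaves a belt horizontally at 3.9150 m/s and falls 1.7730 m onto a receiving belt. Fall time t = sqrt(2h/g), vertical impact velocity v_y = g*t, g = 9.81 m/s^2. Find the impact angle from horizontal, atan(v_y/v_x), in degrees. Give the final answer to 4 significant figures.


t = sqrt(2*1.7730/9.81) = 0.601222 s
v_y = 9.81 * 0.601222 = 5.89799 m/s
angle = atan(5.89799 / 3.9150) = 56.42 deg


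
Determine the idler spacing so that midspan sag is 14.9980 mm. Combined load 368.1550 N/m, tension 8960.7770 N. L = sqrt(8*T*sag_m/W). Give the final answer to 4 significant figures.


sag = 14.9980/1000 = 0.014998 m
L = sqrt(8 * 8960.7770 * 0.014998 / 368.1550)
L = 1.709 m


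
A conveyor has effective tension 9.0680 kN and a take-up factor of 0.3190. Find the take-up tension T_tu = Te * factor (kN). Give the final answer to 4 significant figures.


T_tu = 9.0680 * 0.3190
T_tu = 2.893 kN


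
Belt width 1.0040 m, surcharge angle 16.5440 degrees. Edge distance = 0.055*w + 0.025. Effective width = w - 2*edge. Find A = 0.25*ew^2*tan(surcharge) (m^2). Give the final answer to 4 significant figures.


edge = 0.055*1.0040 + 0.025 = 0.08022 m
ew = 1.0040 - 2*0.08022 = 0.84356 m
A = 0.25 * 0.84356^2 * tan(16.5440 deg)
A = 0.05284 m^2


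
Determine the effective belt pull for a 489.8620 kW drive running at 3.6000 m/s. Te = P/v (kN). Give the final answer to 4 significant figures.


Te = P / v = 489.8620 / 3.6000
Te = 136.1 kN


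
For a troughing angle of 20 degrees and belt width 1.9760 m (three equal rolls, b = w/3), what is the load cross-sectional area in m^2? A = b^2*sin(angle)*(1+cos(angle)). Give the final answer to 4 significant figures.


b = 1.9760/3 = 0.658667 m
A = 0.658667^2 * sin(20 deg) * (1 + cos(20 deg))
A = 0.2878 m^2


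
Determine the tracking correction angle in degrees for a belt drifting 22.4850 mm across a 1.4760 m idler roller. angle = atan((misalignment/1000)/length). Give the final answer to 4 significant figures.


misalign_m = 22.4850 / 1000 = 0.022485 m
angle = atan(0.022485 / 1.4760)
angle = 0.8728 deg


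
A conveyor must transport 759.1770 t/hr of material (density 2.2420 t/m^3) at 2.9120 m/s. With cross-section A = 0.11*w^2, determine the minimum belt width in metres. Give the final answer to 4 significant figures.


A_req = 759.1770 / (2.9120 * 2.2420 * 3600) = 0.0323008 m^2
w = sqrt(0.0323008 / 0.11)
w = 0.5419 m


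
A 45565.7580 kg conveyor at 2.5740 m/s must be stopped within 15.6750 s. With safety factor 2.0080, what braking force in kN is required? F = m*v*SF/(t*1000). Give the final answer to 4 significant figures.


F = 45565.7580 * 2.5740 / 15.6750 * 2.0080 / 1000
F = 15.02 kN


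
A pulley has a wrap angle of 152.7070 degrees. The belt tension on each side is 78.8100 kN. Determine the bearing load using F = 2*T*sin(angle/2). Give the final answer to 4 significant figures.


F = 2 * 78.8100 * sin(152.7070/2 deg)
F = 153.2 kN


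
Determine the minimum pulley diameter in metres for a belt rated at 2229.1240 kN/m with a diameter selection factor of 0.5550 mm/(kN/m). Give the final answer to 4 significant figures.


D = 2229.1240 * 0.5550 / 1000
D = 1.237 m


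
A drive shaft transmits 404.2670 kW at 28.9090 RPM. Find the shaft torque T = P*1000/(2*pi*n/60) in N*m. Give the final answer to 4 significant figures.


omega = 2*pi*28.9090/60 = 3.02734 rad/s
T = 404.2670*1000 / 3.02734
T = 133500 N*m


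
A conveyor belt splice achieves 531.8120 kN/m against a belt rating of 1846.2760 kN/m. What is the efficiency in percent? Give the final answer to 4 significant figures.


Eff = 531.8120 / 1846.2760 * 100
Eff = 28.80 %


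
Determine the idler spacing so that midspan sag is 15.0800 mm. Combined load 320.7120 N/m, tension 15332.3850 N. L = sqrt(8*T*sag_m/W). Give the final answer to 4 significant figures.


sag = 15.0800/1000 = 0.015080 m
L = sqrt(8 * 15332.3850 * 0.015080 / 320.7120)
L = 2.402 m


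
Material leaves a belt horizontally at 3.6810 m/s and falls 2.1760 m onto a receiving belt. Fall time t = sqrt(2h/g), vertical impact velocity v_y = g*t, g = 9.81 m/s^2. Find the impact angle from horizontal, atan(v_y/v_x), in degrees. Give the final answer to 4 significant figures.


t = sqrt(2*2.1760/9.81) = 0.666055 s
v_y = 9.81 * 0.666055 = 6.534 m/s
angle = atan(6.534 / 3.6810) = 60.60 deg


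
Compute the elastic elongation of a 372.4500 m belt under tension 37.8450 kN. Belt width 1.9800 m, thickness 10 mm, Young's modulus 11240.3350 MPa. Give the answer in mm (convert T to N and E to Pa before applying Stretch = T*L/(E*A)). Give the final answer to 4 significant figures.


A = 1.9800 * 0.01 = 0.01980 m^2
Stretch = 37.8450*1000 * 372.4500 / (11240.3350e6 * 0.01980) * 1000
Stretch = 63.33 mm


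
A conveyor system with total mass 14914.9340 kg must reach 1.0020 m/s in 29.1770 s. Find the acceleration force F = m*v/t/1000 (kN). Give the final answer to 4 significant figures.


F = 14914.9340 * 1.0020 / 29.1770 / 1000
F = 0.5122 kN


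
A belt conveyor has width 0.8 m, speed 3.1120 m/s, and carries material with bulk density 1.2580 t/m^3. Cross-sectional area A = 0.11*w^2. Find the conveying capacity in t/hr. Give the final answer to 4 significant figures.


A = 0.11 * 0.8^2 = 0.0704 m^2
C = 0.0704 * 3.1120 * 1.2580 * 3600
C = 992.2 t/hr


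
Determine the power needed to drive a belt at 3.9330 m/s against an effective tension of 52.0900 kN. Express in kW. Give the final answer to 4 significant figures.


P = Te * v = 52.0900 * 3.9330
P = 204.9 kW


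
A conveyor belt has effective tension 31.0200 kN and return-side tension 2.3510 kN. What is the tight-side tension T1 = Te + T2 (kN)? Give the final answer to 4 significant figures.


T1 = Te + T2 = 31.0200 + 2.3510
T1 = 33.37 kN


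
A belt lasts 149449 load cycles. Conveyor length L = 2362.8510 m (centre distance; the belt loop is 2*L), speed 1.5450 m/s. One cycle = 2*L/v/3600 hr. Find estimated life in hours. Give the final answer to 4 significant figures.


cycle_time = 2 * 2362.8510 / 1.5450 / 3600 = 0.849641 hr
life = 149449 * 0.849641 = 127000 hours


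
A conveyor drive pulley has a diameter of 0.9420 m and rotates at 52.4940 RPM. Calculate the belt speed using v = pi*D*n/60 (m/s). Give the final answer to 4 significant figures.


v = pi * 0.9420 * 52.4940 / 60
v = 2.589 m/s


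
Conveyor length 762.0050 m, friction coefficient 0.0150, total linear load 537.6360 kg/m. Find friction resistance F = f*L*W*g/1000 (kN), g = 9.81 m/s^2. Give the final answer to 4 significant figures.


F = 0.0150 * 762.0050 * 537.6360 * 9.81 / 1000
F = 60.28 kN


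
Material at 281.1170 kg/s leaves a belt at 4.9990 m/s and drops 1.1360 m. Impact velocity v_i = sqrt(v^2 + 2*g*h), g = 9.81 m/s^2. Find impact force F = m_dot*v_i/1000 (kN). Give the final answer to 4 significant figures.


v_i = sqrt(4.9990^2 + 2*9.81*1.1360) = 6.87592 m/s
F = 281.1170 * 6.87592 / 1000
F = 1.933 kN


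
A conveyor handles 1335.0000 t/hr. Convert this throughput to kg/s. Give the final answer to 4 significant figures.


m_dot = 1335.0000 * 1000 / 3600
m_dot = 370.8 kg/s


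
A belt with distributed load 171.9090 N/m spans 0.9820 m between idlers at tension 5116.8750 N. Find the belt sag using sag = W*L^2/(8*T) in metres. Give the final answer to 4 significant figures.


sag = 171.9090 * 0.9820^2 / (8 * 5116.8750)
sag = 0.004050 m


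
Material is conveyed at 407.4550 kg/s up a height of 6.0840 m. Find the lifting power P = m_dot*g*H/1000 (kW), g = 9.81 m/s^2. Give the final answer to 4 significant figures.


P = 407.4550 * 9.81 * 6.0840 / 1000
P = 24.32 kW


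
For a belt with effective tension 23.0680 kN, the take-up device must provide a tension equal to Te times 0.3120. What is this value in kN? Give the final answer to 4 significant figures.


T_tu = 23.0680 * 0.3120
T_tu = 7.197 kN


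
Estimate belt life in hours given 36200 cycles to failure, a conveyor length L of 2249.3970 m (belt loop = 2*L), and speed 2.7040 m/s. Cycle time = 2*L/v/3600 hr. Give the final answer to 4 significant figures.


cycle_time = 2 * 2249.3970 / 2.7040 / 3600 = 0.462154 hr
life = 36200 * 0.462154 = 16730 hours


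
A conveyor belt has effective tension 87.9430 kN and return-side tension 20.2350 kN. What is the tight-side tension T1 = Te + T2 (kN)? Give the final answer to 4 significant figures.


T1 = Te + T2 = 87.9430 + 20.2350
T1 = 108.2 kN


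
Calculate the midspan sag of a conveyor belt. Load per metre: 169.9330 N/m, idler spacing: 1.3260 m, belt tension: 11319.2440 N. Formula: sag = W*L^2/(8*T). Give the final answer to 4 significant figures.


sag = 169.9330 * 1.3260^2 / (8 * 11319.2440)
sag = 0.003300 m


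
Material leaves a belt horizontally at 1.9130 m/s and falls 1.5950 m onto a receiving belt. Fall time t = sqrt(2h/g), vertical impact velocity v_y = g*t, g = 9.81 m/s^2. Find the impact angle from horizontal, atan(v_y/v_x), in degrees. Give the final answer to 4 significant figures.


t = sqrt(2*1.5950/9.81) = 0.570244 s
v_y = 9.81 * 0.570244 = 5.59409 m/s
angle = atan(5.59409 / 1.9130) = 71.12 deg


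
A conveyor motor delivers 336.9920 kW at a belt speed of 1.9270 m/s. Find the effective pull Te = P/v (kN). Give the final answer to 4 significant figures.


Te = P / v = 336.9920 / 1.9270
Te = 174.9 kN


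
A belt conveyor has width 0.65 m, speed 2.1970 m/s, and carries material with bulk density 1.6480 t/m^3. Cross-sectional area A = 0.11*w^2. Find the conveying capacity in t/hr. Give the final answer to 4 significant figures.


A = 0.11 * 0.65^2 = 0.046475 m^2
C = 0.046475 * 2.1970 * 1.6480 * 3600
C = 605.8 t/hr


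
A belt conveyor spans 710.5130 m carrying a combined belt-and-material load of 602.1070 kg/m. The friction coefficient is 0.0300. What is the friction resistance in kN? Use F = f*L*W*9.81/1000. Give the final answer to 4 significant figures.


F = 0.0300 * 710.5130 * 602.1070 * 9.81 / 1000
F = 125.9 kN


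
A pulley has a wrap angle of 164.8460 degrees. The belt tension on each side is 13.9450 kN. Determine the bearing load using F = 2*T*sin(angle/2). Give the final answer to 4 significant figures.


F = 2 * 13.9450 * sin(164.8460/2 deg)
F = 27.65 kN


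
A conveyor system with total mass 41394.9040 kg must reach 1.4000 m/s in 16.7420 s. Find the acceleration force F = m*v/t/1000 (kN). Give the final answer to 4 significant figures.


F = 41394.9040 * 1.4000 / 16.7420 / 1000
F = 3.462 kN


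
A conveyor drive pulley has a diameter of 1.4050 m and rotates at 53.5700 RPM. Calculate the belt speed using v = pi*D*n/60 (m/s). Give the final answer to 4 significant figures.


v = pi * 1.4050 * 53.5700 / 60
v = 3.941 m/s


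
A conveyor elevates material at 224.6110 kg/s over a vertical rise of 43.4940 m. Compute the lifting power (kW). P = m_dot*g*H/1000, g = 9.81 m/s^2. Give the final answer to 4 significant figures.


P = 224.6110 * 9.81 * 43.4940 / 1000
P = 95.84 kW


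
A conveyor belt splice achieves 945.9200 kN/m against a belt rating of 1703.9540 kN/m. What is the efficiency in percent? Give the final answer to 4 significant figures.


Eff = 945.9200 / 1703.9540 * 100
Eff = 55.51 %


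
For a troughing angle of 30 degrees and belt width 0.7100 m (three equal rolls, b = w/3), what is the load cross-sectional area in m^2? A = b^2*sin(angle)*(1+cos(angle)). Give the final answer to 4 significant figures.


b = 0.7100/3 = 0.236667 m
A = 0.236667^2 * sin(30 deg) * (1 + cos(30 deg))
A = 0.05226 m^2


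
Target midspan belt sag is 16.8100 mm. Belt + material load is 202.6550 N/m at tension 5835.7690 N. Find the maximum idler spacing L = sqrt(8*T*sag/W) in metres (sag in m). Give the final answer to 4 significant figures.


sag = 16.8100/1000 = 0.016810 m
L = sqrt(8 * 5835.7690 * 0.016810 / 202.6550)
L = 1.968 m


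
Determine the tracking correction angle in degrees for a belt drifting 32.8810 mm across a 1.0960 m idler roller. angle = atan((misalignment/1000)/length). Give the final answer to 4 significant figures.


misalign_m = 32.8810 / 1000 = 0.032881 m
angle = atan(0.032881 / 1.0960)
angle = 1.718 deg


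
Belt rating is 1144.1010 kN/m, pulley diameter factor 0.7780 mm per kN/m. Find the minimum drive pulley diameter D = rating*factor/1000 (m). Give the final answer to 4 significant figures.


D = 1144.1010 * 0.7780 / 1000
D = 0.8901 m


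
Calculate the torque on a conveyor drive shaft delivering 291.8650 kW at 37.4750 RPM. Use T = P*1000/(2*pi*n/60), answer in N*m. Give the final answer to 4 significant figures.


omega = 2*pi*37.4750/60 = 3.92437 rad/s
T = 291.8650*1000 / 3.92437
T = 74370 N*m


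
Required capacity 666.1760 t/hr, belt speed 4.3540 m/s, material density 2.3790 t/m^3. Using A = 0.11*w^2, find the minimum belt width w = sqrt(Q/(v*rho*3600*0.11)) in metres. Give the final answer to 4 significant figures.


A_req = 666.1760 / (4.3540 * 2.3790 * 3600) = 0.017865 m^2
w = sqrt(0.017865 / 0.11)
w = 0.4030 m


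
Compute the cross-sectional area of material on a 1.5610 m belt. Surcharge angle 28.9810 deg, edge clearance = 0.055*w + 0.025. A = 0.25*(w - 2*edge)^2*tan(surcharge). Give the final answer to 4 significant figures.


edge = 0.055*1.5610 + 0.025 = 0.110855 m
ew = 1.5610 - 2*0.110855 = 1.33929 m
A = 0.25 * 1.33929^2 * tan(28.9810 deg)
A = 0.2484 m^2


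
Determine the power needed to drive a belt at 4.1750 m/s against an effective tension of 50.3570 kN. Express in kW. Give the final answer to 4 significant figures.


P = Te * v = 50.3570 * 4.1750
P = 210.2 kW


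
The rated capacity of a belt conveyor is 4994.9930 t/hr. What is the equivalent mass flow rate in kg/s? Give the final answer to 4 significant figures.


m_dot = 4994.9930 * 1000 / 3600
m_dot = 1387 kg/s


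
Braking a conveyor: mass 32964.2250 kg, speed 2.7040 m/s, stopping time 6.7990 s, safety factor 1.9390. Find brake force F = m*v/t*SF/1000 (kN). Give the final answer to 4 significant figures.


F = 32964.2250 * 2.7040 / 6.7990 * 1.9390 / 1000
F = 25.42 kN


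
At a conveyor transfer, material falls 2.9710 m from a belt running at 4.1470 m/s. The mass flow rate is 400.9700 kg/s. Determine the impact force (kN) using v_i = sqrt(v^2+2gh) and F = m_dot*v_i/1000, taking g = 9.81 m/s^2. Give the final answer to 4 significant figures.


v_i = sqrt(4.1470^2 + 2*9.81*2.9710) = 8.68842 m/s
F = 400.9700 * 8.68842 / 1000
F = 3.484 kN


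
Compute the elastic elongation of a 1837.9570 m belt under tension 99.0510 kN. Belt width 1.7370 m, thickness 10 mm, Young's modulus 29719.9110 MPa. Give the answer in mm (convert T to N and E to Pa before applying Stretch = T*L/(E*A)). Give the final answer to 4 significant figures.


A = 1.7370 * 0.01 = 0.01737 m^2
Stretch = 99.0510*1000 * 1837.9570 / (29719.9110e6 * 0.01737) * 1000
Stretch = 352.7 mm


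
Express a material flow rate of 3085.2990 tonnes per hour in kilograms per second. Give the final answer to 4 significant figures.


m_dot = 3085.2990 * 1000 / 3600
m_dot = 857.0 kg/s


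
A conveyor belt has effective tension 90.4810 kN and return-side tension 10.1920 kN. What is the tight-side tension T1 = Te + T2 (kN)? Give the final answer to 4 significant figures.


T1 = Te + T2 = 90.4810 + 10.1920
T1 = 100.7 kN


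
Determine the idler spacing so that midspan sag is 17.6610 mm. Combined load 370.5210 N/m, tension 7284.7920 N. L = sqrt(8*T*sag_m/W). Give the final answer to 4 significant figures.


sag = 17.6610/1000 = 0.017661 m
L = sqrt(8 * 7284.7920 * 0.017661 / 370.5210)
L = 1.667 m


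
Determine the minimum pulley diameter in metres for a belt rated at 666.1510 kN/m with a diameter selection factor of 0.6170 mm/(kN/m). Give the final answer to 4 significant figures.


D = 666.1510 * 0.6170 / 1000
D = 0.4110 m


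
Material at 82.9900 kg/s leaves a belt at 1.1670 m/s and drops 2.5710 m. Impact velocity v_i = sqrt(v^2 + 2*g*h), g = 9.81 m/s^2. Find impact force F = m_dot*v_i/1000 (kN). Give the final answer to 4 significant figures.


v_i = sqrt(1.1670^2 + 2*9.81*2.5710) = 7.19756 m/s
F = 82.9900 * 7.19756 / 1000
F = 0.5973 kN


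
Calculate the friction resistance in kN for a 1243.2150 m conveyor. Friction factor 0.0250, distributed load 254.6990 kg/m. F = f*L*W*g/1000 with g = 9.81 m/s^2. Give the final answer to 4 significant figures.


F = 0.0250 * 1243.2150 * 254.6990 * 9.81 / 1000
F = 77.66 kN


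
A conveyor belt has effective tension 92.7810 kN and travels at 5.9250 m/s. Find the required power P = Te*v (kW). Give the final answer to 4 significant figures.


P = Te * v = 92.7810 * 5.9250
P = 549.7 kW


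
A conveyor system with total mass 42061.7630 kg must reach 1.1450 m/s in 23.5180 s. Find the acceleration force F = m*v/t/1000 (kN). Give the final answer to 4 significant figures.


F = 42061.7630 * 1.1450 / 23.5180 / 1000
F = 2.048 kN


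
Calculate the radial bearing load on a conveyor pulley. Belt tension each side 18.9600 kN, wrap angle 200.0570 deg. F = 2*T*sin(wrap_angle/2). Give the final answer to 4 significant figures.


F = 2 * 18.9600 * sin(200.0570/2 deg)
F = 37.34 kN


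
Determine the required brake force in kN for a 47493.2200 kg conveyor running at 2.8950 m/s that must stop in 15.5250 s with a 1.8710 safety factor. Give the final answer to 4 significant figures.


F = 47493.2200 * 2.8950 / 15.5250 * 1.8710 / 1000
F = 16.57 kN


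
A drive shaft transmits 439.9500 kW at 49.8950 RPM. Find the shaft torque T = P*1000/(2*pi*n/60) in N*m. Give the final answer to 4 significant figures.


omega = 2*pi*49.8950/60 = 5.22499 rad/s
T = 439.9500*1000 / 5.22499
T = 84200 N*m


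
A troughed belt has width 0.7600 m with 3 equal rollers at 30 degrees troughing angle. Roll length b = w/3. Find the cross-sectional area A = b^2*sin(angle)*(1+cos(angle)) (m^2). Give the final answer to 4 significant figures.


b = 0.7600/3 = 0.253333 m
A = 0.253333^2 * sin(30 deg) * (1 + cos(30 deg))
A = 0.05988 m^2


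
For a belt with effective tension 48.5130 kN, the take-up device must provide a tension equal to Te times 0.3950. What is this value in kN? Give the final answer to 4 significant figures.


T_tu = 48.5130 * 0.3950
T_tu = 19.16 kN


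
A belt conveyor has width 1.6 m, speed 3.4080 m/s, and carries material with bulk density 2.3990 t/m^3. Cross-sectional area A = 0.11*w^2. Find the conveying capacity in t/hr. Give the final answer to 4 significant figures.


A = 0.11 * 1.6^2 = 0.2816 m^2
C = 0.2816 * 3.4080 * 2.3990 * 3600
C = 8288 t/hr


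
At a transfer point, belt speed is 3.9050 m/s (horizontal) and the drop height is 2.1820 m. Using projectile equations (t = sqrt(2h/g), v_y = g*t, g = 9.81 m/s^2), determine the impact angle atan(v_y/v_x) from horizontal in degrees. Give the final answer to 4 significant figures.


t = sqrt(2*2.1820/9.81) = 0.666972 s
v_y = 9.81 * 0.666972 = 6.543 m/s
angle = atan(6.543 / 3.9050) = 59.17 deg


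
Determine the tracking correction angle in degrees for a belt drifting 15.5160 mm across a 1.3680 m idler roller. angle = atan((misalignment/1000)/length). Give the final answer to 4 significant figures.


misalign_m = 15.5160 / 1000 = 0.015516 m
angle = atan(0.015516 / 1.3680)
angle = 0.6498 deg


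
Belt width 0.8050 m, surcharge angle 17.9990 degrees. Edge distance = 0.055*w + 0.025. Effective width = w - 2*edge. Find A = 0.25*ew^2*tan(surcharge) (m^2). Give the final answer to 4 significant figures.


edge = 0.055*0.8050 + 0.025 = 0.069275 m
ew = 0.8050 - 2*0.069275 = 0.66645 m
A = 0.25 * 0.66645^2 * tan(17.9990 deg)
A = 0.03608 m^2
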